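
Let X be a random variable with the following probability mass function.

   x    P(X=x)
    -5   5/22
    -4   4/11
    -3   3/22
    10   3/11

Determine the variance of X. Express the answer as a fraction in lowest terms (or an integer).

4831/121

E[X] = (5/22)·(-5) + (4/11)·(-4) + (3/22)·(-3) + (3/11)·10 = -3/11
E[X²] = (5/22)·25 + (4/11)·16 + (3/22)·9 + (3/11)·100 = 40
Var(X) = 40 − (-3/11)² = 4831/121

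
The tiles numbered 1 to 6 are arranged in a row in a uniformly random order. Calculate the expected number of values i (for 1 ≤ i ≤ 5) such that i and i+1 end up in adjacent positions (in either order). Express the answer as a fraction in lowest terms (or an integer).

For each i ∈ {1,…,5}, let Xᵢ = 1 if i and i+1 are adjacent. P(Xᵢ=1) = 2·(6−1)!/6! = 2/6.
By linearity, E[ΣXᵢ] = (5)·(2/6) = 5/3.

5/3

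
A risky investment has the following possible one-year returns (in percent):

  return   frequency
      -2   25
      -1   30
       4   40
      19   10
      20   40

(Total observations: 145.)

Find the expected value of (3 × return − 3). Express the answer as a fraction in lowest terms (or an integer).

555/29

Total = 145, so P(return=-2) = 25/145, etc.
E[3x-3] = (5/29)·(-9) + (6/29)·(-6) + (8/29)·9 + (2/29)·54 + (8/29)·57
     = 555/29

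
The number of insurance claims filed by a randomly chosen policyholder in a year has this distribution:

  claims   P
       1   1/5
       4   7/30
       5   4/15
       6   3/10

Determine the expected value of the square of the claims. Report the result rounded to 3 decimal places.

E[X²] = (1/5)·1 + (7/30)·16 + (4/15)·25 + (3/10)·36
     = 107/5 ≈ 21.400

21.400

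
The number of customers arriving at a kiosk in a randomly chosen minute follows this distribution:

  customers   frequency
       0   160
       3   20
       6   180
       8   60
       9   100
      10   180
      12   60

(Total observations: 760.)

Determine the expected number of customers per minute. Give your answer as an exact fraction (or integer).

126/19

Total = 760, so P(customers=0) = 160/760, etc.
E[X] = (4/19)·0 + (1/38)·3 + (9/38)·6 + (3/38)·8 + (5/38)·9 + (9/38)·10 + (3/38)·12
     = 126/19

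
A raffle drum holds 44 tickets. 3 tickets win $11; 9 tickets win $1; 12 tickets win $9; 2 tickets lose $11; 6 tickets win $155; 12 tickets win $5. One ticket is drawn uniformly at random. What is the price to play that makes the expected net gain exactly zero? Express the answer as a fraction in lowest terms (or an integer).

559/22 dollars

E[payout] = (3/44)·11 + (9/44)·1 + (12/44)·9 + (2/44)·(-11) + (6/44)·155 + (12/44)·5 = 559/22
Fair fee = E[payout] = 559/22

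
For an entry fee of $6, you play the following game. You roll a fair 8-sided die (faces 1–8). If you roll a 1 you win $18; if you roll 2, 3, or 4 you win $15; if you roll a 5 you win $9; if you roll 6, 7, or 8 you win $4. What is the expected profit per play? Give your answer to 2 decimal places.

$4.50

E[payout] = (3/8)·4 + (1/8)·9 + (3/8)·15 + (1/8)·18 = 21/2
Expected profit = 21/2 − 6 = 9/2 ≈ $4.50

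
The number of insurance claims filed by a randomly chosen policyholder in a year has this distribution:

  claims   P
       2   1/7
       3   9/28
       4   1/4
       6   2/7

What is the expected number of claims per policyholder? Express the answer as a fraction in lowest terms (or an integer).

111/28

E[X] = (1/7)·2 + (9/28)·3 + (1/4)·4 + (2/7)·6
     = 111/28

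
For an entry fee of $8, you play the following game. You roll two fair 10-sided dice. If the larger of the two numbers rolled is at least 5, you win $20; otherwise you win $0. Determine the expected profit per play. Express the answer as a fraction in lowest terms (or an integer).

44/5 dollars

E[payout] = (4/25)·0 + (21/25)·20 = 84/5
Expected profit = 84/5 − 8 = 44/5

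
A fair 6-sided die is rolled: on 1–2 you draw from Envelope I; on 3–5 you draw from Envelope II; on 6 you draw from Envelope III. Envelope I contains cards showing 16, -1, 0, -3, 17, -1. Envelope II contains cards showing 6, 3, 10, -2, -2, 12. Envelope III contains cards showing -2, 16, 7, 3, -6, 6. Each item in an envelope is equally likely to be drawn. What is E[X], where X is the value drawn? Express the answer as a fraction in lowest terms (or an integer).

161/36

E[X | Envelope I] = (16 − 1 + 0 − 3 + 17 − 1)/6 = 14/3
E[X | Envelope II] = (6 + 3 + 10 − 2 − 2 + 12)/6 = 9/2
E[X | Envelope III] = (-2 + 16 + 7 + 3 − 6 + 6)/6 = 4
E[X] = (1/3)·14/3 + (1/2)·9/2 + (1/6)·4 = 161/36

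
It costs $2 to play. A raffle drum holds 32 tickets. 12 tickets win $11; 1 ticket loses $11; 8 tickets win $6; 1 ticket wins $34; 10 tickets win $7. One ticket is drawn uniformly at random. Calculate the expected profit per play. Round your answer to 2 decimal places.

E[payout] = (12/32)·11 + (1/32)·(-11) + (8/32)·6 + (1/32)·34 + (10/32)·7 = 273/32
Expected profit = 273/32 − 2 = 209/32 ≈ $6.53

$6.53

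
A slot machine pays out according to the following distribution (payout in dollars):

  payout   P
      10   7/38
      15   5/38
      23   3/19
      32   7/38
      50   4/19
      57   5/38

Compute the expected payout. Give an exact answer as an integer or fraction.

596/19 dollars

E[X] = (7/38)·10 + (5/38)·15 + (3/19)·23 + (7/38)·32 + (4/19)·50 + (5/38)·57
     = 596/19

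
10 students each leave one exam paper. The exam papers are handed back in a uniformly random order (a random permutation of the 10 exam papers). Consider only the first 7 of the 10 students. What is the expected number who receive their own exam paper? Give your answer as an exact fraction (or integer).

Let Xᵢ = 1 if person i gets their own exam paper. For each i, P(Xᵢ=1) = 1/10.
By linearity of expectation, E[X₁+…+X_7] = 7·(1/10) = 7/10.

7/10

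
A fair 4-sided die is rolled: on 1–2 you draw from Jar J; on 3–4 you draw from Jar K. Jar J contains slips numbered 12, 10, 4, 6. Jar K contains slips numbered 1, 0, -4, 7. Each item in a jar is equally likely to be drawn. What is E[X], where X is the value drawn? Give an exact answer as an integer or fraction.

E[X | Jar J] = (12 + 10 + 4 + 6)/4 = 8
E[X | Jar K] = (1 + 0 − 4 + 7)/4 = 1
E[X] = (1/2)·8 + (1/2)·1 = 9/2

9/2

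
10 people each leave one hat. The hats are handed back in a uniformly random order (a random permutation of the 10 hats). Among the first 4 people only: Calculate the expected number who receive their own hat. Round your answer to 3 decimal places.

Let Xᵢ = 1 if person i gets their own hat. For each i, P(Xᵢ=1) = 1/10.
By linearity of expectation, E[X₁+…+X_4] = 4·(1/10) = 2/5.
≈ 0.400

0.400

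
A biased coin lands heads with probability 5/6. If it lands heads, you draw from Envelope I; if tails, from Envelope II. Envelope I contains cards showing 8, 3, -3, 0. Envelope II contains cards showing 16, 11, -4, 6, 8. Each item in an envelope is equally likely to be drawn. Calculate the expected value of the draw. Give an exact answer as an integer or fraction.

E[X | Envelope I] = (8 + 3 − 3 + 0)/4 = 2
E[X | Envelope II] = (16 + 11 − 4 + 6 + 8)/5 = 37/5
E[X] = (5/6)·2 + (1/6)·37/5 = 29/10

29/10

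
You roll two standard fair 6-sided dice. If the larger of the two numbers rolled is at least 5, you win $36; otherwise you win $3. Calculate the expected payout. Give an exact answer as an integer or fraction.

64/3 dollars

E[payout] = (4/9)·3 + (5/9)·36 = 64/3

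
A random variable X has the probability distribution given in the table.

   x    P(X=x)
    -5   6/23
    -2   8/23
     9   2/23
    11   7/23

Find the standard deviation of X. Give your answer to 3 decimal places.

6.873

E[X] = 49/23, E[X²] = 1191/23
Var(X) = E[X²] − (E[X])² = 1191/23 − 2401/529 = 24992/529
SD(X) = √(24992/529) ≈ 6.873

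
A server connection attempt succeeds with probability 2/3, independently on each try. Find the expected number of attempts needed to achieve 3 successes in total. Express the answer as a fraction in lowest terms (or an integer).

By linearity (sum of 3 independent geometric waits), E[trials] = 3/p = 3/(2/3) = 9/2.

9/2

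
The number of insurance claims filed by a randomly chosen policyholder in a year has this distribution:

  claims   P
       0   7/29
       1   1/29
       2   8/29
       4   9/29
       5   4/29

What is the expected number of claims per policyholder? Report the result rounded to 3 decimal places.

2.517

E[X] = (7/29)·0 + (1/29)·1 + (8/29)·2 + (9/29)·4 + (4/29)·5
     = 73/29 ≈ 2.517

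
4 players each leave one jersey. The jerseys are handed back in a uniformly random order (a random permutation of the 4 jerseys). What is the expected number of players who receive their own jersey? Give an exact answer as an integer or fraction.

1

Let Xᵢ = 1 if person i gets their own jersey. For each i, P(Xᵢ=1) = 1/4.
By linearity of expectation, E[X₁+…+X_4] = 4·(1/4) = 1.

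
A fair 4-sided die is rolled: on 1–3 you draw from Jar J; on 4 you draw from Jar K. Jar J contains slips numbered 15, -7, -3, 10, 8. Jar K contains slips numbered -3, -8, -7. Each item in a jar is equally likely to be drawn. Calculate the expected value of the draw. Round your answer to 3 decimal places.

E[X | Jar J] = (15 − 7 − 3 + 10 + 8)/5 = 23/5
E[X | Jar K] = (-3 − 8 − 7)/3 = -6
E[X] = (3/4)·23/5 + (1/4)·(-6) = 39/20 ≈ 1.950

1.950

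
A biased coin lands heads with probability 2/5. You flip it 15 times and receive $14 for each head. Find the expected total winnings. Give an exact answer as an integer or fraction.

$84

E[#heads] = 15·2/5 = 6 (linearity over flips).
E[winnings] = 14·6 = 84.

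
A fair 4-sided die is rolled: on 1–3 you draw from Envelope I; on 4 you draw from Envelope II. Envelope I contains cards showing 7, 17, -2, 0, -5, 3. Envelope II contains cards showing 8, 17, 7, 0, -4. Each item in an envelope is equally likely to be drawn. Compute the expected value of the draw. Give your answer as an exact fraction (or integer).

E[X | Envelope I] = (7 + 17 − 2 + 0 − 5 + 3)/6 = 10/3
E[X | Envelope II] = (8 + 17 + 7 + 0 − 4)/5 = 28/5
E[X] = (3/4)·10/3 + (1/4)·28/5 = 39/10

39/10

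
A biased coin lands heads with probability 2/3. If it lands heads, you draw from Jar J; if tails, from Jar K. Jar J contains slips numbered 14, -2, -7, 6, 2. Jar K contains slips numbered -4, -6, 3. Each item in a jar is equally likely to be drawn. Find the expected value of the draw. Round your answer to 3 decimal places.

0.956

E[X | Jar J] = (14 − 2 − 7 + 6 + 2)/5 = 13/5
E[X | Jar K] = (-4 − 6 + 3)/3 = -7/3
E[X] = (2/3)·13/5 + (1/3)·(-7/3) = 43/45 ≈ 0.956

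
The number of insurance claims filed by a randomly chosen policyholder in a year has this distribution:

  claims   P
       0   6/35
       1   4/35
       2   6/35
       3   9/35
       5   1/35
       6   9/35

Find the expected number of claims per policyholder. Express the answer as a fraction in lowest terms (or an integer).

102/35

E[X] = (6/35)·0 + (4/35)·1 + (6/35)·2 + (9/35)·3 + (1/35)·5 + (9/35)·6
     = 102/35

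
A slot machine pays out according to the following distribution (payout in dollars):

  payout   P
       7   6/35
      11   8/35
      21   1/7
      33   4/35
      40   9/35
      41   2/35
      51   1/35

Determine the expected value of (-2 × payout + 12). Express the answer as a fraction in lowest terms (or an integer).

E[-2x+12] = (6/35)·(-2) + (8/35)·(-10) + (1/7)·(-30) + (4/35)·(-54) + (9/35)·(-68) + (2/35)·(-70) + (1/35)·(-90)
     = -260/7

-260/7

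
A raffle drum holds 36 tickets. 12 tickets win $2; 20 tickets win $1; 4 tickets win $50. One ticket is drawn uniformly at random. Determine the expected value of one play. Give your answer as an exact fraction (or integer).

E[payout] = (12/36)·2 + (20/36)·1 + (4/36)·50 = 61/9

61/9 dollars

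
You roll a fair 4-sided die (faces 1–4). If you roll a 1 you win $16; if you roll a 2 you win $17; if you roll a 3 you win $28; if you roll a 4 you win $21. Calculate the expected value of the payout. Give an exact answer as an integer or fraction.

E[payout] = (1/4)·16 + (1/4)·17 + (1/4)·21 + (1/4)·28 = 41/2

41/2 dollars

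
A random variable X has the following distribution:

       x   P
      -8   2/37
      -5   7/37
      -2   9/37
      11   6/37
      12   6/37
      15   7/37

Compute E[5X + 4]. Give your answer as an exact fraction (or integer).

1018/37

E[5x+4] = (2/37)·(-36) + (7/37)·(-21) + (9/37)·(-6) + (6/37)·59 + (6/37)·64 + (7/37)·79
     = 1018/37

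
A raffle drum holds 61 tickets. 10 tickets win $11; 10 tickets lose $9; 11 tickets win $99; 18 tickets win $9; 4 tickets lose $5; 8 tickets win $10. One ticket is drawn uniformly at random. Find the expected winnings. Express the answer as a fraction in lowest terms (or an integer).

1331/61 dollars

E[payout] = (10/61)·11 + (10/61)·(-9) + (11/61)·99 + (18/61)·9 + (4/61)·(-5) + (8/61)·10 = 1331/61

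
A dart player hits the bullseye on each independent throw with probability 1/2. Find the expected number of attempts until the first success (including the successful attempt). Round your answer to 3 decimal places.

2.000

For a geometric distribution, E[trials] = 1/p = 1/(1/2) = 2.
≈ 2.000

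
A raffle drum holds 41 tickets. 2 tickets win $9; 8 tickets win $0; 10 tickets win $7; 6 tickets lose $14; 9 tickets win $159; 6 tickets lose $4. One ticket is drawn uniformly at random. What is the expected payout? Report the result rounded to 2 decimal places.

E[payout] = (2/41)·9 + (8/41)·0 + (10/41)·7 + (6/41)·(-14) + (9/41)·159 + (6/41)·(-4) = 1411/41
≈ $34.41

$34.41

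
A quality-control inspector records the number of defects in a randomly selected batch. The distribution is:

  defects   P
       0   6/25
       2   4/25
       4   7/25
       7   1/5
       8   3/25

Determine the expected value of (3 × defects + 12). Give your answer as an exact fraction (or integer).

E[3x+12] = (6/25)·12 + (4/25)·18 + (7/25)·24 + (1/5)·33 + (3/25)·36
     = 117/5

117/5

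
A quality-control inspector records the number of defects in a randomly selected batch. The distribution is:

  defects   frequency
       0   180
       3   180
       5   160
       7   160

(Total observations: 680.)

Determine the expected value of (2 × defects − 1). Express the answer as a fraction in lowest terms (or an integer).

106/17

Total = 680, so P(defects=0) = 180/680, etc.
E[2x-1] = (9/34)·(-1) + (9/34)·5 + (4/17)·9 + (4/17)·13
     = 106/17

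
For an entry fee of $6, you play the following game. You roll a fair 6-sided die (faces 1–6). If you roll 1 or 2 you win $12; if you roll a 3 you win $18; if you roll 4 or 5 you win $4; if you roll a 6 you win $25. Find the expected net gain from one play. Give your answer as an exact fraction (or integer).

13/2 dollars

E[payout] = (1/3)·4 + (1/3)·12 + (1/6)·18 + (1/6)·25 = 25/2
Expected profit = 25/2 − 6 = 13/2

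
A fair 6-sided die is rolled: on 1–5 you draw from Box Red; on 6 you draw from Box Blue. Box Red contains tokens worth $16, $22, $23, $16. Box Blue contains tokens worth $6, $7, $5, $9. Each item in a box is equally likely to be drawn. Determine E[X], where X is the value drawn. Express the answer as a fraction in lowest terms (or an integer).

103/6 dollars

E[X | Box Red] = (16 + 22 + 23 + 16)/4 = 77/4
E[X | Box Blue] = (6 + 7 + 5 + 9)/4 = 27/4
E[X] = (5/6)·77/4 + (1/6)·27/4 = 103/6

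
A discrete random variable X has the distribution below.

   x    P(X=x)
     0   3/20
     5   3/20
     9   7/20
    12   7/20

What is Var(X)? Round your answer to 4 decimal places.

E[X] = (3/20)·0 + (3/20)·5 + (7/20)·9 + (7/20)·12 = 81/10
E[X²] = (3/20)·0 + (3/20)·25 + (7/20)·81 + (7/20)·144 = 165/2
Var(X) = 165/2 − (81/10)² = 1689/100 ≈ 16.8900

16.8900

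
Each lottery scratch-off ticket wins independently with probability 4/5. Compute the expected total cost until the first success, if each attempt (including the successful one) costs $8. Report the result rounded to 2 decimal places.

E[#attempts] = 1/p = 5/4; E[cost] = 8·5/4 = 10.
≈ 10.00

$10.00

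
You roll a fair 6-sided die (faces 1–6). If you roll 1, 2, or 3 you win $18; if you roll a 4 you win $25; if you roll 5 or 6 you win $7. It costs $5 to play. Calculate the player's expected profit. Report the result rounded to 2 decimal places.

E[payout] = (1/3)·7 + (1/2)·18 + (1/6)·25 = 31/2
Expected profit = 31/2 − 5 = 21/2 ≈ $10.50

$10.50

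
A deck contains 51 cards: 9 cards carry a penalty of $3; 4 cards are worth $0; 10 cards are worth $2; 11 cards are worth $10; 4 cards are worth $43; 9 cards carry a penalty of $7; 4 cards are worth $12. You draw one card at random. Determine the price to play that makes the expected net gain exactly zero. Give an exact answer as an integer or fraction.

260/51 dollars

E[payout] = (9/51)·(-3) + (4/51)·0 + (10/51)·2 + (11/51)·10 + (4/51)·43 + (9/51)·(-7) + (4/51)·12 = 260/51
Fair fee = E[payout] = 260/51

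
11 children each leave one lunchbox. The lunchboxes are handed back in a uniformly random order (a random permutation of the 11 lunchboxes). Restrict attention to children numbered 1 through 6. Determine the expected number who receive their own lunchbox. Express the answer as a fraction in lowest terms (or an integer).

Let Xᵢ = 1 if person i gets their own lunchbox. For each i, P(Xᵢ=1) = 1/11.
By linearity of expectation, E[X₁+…+X_6] = 6·(1/11) = 6/11.

6/11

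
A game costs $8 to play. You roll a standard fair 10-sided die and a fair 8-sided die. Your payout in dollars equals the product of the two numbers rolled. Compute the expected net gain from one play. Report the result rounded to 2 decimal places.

Distribution of the product of the two numbers rolled: 1 w.p. 1/80, 2 w.p. 1/40, 3 w.p. 1/40, 4 w.p. 3/80, 5 w.p. 1/40, 6 w.p. 1/20, …
E[payout] = (1/80)·1 + (1/40)·2 + (1/40)·3 + (3/80)·4 + (1/40)·5 + (1/20)·6 + (1/40)·7 + (1/20)·8 + (1/40)·9 + (3/80)·10 + (1/20)·12 + (1/40)·14 + (1/40)·15 + (3/80)·16 + (3/80)·18 + (3/80)·20 + (1/40)·21 + (1/20)·24 + (1/80)·25 + (1/80)·27 + (1/40)·28 + (3/80)·30 + (1/40)·32 + (1/40)·35 + (1/40)·36 + (3/80)·40 + (1/40)·42 + (1/80)·45 + (1/40)·48 + (1/80)·49 + (1/80)·50 + (1/80)·54 + (1/40)·56 + (1/80)·60 + (1/80)·63 + (1/80)·64 + (1/80)·70 + (1/80)·72 + (1/80)·80 = 99/4
Expected profit = 99/4 − 8 = 67/4 ≈ $16.75

$16.75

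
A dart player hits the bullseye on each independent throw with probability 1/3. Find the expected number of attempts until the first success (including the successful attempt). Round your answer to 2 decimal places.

3.00

For a geometric distribution, E[trials] = 1/p = 1/(1/3) = 3.
≈ 3.00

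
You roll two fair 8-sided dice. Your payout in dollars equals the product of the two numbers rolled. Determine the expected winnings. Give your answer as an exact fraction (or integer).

81/4 dollars

Distribution of the product of the two numbers rolled: 1 w.p. 1/64, 2 w.p. 1/32, 3 w.p. 1/32, 4 w.p. 3/64, 5 w.p. 1/32, 6 w.p. 1/16, …
E[payout] = (1/64)·1 + (1/32)·2 + (1/32)·3 + (3/64)·4 + (1/32)·5 + (1/16)·6 + (1/32)·7 + (1/16)·8 + (1/64)·9 + (1/32)·10 + (1/16)·12 + (1/32)·14 + (1/32)·15 + (3/64)·16 + (1/32)·18 + (1/32)·20 + (1/32)·21 + (1/16)·24 + (1/64)·25 + (1/32)·28 + (1/32)·30 + (1/32)·32 + (1/32)·35 + (1/64)·36 + (1/32)·40 + (1/32)·42 + (1/32)·48 + (1/64)·49 + (1/32)·56 + (1/64)·64 = 81/4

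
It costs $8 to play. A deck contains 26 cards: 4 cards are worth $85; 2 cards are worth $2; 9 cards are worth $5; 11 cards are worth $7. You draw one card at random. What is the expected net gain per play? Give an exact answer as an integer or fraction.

E[payout] = (4/26)·85 + (2/26)·2 + (9/26)·5 + (11/26)·7 = 233/13
Expected profit = 233/13 − 8 = 129/13

129/13 dollars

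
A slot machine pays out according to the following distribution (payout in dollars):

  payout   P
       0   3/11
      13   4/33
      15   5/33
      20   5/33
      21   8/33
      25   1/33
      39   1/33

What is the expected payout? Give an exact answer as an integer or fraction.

E[X] = (3/11)·0 + (4/33)·13 + (5/33)·15 + (5/33)·20 + (8/33)·21 + (1/33)·25 + (1/33)·39
     = 153/11

153/11 dollars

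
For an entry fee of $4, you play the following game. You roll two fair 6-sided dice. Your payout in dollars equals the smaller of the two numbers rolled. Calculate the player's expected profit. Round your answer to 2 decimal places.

-$1.47

Distribution of the smaller of the two numbers rolled: 1 w.p. 11/36, 2 w.p. 1/4, 3 w.p. 7/36, 4 w.p. 5/36, 5 w.p. 1/12, 6 w.p. 1/36
E[payout] = (11/36)·1 + (1/4)·2 + (7/36)·3 + (5/36)·4 + (1/12)·5 + (1/36)·6 = 91/36
Expected profit = 91/36 − 4 = -53/36 ≈ -$1.47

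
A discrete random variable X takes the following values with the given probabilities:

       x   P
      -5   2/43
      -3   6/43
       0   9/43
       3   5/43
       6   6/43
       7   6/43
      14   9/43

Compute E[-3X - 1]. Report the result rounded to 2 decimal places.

-14.33

E[-3x-1] = (2/43)·14 + (6/43)·8 + (9/43)·(-1) + (5/43)·(-10) + (6/43)·(-19) + (6/43)·(-22) + (9/43)·(-43)
     = -616/43 ≈ -14.33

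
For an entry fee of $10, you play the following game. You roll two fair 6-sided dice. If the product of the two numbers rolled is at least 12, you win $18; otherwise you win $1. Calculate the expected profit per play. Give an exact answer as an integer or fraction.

-35/36 dollars

E[payout] = (19/36)·1 + (17/36)·18 = 325/36
Expected profit = 325/36 − 10 = -35/36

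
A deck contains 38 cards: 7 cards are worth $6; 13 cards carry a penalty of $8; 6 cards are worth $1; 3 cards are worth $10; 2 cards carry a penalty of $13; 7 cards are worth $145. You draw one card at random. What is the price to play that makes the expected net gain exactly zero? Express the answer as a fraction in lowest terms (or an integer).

E[payout] = (7/38)·6 + (13/38)·(-8) + (6/38)·1 + (3/38)·10 + (2/38)·(-13) + (7/38)·145 = 963/38
Fair fee = E[payout] = 963/38

963/38 dollars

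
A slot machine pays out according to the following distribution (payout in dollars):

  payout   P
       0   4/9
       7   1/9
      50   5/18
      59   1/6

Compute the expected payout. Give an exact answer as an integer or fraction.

E[X] = (4/9)·0 + (1/9)·7 + (5/18)·50 + (1/6)·59
     = 49/2

49/2 dollars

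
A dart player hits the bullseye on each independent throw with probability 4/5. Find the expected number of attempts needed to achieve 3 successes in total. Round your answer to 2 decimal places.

3.75

By linearity (sum of 3 independent geometric waits), E[trials] = 3/p = 3/(4/5) = 15/4.
≈ 3.75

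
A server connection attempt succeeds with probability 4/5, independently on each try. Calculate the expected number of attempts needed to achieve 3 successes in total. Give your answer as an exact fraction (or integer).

15/4

By linearity (sum of 3 independent geometric waits), E[trials] = 3/p = 3/(4/5) = 15/4.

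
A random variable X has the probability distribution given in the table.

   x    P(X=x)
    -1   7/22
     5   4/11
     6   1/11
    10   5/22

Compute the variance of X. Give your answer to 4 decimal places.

E[X] = (7/22)·(-1) + (4/11)·5 + (1/11)·6 + (5/22)·10 = 95/22
E[X²] = (7/22)·1 + (4/11)·25 + (1/11)·36 + (5/22)·100 = 779/22
Var(X) = 779/22 − (95/22)² = 8113/484 ≈ 16.7624

16.7624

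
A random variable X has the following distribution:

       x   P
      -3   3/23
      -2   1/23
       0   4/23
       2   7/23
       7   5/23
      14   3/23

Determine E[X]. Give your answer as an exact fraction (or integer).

80/23

E[X] = (3/23)·(-3) + (1/23)·(-2) + (4/23)·0 + (7/23)·2 + (5/23)·7 + (3/23)·14
     = 80/23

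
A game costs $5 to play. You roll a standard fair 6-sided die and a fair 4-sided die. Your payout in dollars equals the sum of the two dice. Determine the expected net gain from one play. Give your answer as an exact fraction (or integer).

Distribution of the sum of the two dice: 2 w.p. 1/24, 3 w.p. 1/12, 4 w.p. 1/8, 5 w.p. 1/6, 6 w.p. 1/6, 7 w.p. 1/6, …
E[payout] = (1/24)·2 + (1/12)·3 + (1/8)·4 + (1/6)·5 + (1/6)·6 + (1/6)·7 + (1/8)·8 + (1/12)·9 + (1/24)·10 = 6
Expected profit = 6 − 5 = 1

$1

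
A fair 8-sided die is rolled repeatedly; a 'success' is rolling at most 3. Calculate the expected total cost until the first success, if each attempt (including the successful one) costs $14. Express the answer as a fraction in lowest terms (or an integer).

E[#attempts] = 1/p = 8/3; E[cost] = 14·8/3 = 112/3.

112/3 dollars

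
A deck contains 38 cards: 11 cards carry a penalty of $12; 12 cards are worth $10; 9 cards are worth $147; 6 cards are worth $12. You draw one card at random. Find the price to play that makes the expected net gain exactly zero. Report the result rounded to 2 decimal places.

$36.39

E[payout] = (11/38)·(-12) + (12/38)·10 + (9/38)·147 + (6/38)·12 = 1383/38
Fair fee = E[payout] = 1383/38 ≈ $36.39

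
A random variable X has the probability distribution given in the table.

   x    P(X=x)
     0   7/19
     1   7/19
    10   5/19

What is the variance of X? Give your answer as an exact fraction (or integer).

E[X] = (7/19)·0 + (7/19)·1 + (5/19)·10 = 3
E[X²] = (7/19)·0 + (7/19)·1 + (5/19)·100 = 507/19
Var(X) = 507/19 − (3)² = 336/19

336/19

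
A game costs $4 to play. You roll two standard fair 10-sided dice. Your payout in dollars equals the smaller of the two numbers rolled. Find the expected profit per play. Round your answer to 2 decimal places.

Distribution of the smaller of the two numbers rolled: 1 w.p. 19/100, 2 w.p. 17/100, 3 w.p. 3/20, 4 w.p. 13/100, 5 w.p. 11/100, 6 w.p. 9/100, …
E[payout] = (19/100)·1 + (17/100)·2 + (3/20)·3 + (13/100)·4 + (11/100)·5 + (9/100)·6 + (7/100)·7 + (1/20)·8 + (3/100)·9 + (1/100)·10 = 77/20
Expected profit = 77/20 − 4 = -3/20 ≈ -$0.15

-$0.15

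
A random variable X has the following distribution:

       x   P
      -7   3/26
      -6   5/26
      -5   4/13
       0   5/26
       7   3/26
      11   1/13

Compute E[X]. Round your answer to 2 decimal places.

E[X] = (3/26)·(-7) + (5/26)·(-6) + (4/13)·(-5) + (5/26)·0 + (3/26)·7 + (1/13)·11
     = -24/13 ≈ -1.85

-1.85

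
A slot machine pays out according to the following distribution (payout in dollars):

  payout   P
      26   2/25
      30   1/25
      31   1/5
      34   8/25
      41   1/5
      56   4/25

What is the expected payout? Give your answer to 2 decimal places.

E[X] = (2/25)·26 + (1/25)·30 + (1/5)·31 + (8/25)·34 + (1/5)·41 + (4/25)·56
     = 938/25 ≈ 37.52

$37.52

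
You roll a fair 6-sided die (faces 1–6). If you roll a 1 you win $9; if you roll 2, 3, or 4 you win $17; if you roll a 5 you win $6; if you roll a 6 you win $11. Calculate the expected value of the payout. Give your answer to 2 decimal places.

$12.83

E[payout] = (1/6)·6 + (1/6)·9 + (1/6)·11 + (1/2)·17 = 77/6
≈ $12.83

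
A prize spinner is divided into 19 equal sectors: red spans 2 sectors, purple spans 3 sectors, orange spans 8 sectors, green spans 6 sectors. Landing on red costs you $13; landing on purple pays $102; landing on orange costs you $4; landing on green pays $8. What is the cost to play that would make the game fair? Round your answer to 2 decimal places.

E[payout] = (2/19)·(-13) + (3/19)·102 + (8/19)·(-4) + (6/19)·8 = 296/19
Fair fee = E[payout] = 296/19 ≈ $15.58

$15.58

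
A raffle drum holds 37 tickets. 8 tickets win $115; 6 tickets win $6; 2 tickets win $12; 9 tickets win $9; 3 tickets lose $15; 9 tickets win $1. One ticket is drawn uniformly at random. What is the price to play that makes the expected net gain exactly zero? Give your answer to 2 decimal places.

E[payout] = (8/37)·115 + (6/37)·6 + (2/37)·12 + (9/37)·9 + (3/37)·(-15) + (9/37)·1 = 1025/37
Fair fee = E[payout] = 1025/37 ≈ $27.70

$27.70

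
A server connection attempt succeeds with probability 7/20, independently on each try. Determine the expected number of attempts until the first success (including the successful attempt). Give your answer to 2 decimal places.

2.86

For a geometric distribution, E[trials] = 1/p = 1/(7/20) = 20/7.
≈ 2.86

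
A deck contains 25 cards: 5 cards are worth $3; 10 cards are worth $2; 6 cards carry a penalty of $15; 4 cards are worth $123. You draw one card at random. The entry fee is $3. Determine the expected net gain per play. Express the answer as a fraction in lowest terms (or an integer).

362/25 dollars

E[payout] = (5/25)·3 + (10/25)·2 + (6/25)·(-15) + (4/25)·123 = 437/25
Expected profit = 437/25 − 3 = 362/25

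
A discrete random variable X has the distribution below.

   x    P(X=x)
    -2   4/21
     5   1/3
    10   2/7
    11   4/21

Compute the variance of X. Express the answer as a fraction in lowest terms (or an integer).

9614/441

E[X] = (4/21)·(-2) + (1/3)·5 + (2/7)·10 + (4/21)·11 = 131/21
E[X²] = (4/21)·4 + (1/3)·25 + (2/7)·100 + (4/21)·121 = 425/7
Var(X) = 425/7 − (131/21)² = 9614/441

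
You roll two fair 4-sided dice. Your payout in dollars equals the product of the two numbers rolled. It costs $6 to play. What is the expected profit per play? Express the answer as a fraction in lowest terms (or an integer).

Distribution of the product of the two numbers rolled: 1 w.p. 1/16, 2 w.p. 1/8, 3 w.p. 1/8, 4 w.p. 3/16, 6 w.p. 1/8, 8 w.p. 1/8, …
E[payout] = (1/16)·1 + (1/8)·2 + (1/8)·3 + (3/16)·4 + (1/8)·6 + (1/8)·8 + (1/16)·9 + (1/8)·12 + (1/16)·16 = 25/4
Expected profit = 25/4 − 6 = 1/4

1/4 dollars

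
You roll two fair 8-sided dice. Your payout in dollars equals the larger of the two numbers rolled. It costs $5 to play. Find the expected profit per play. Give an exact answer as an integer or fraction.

13/16 dollars

Distribution of the larger of the two numbers rolled: 1 w.p. 1/64, 2 w.p. 3/64, 3 w.p. 5/64, 4 w.p. 7/64, 5 w.p. 9/64, 6 w.p. 11/64, …
E[payout] = (1/64)·1 + (3/64)·2 + (5/64)·3 + (7/64)·4 + (9/64)·5 + (11/64)·6 + (13/64)·7 + (15/64)·8 = 93/16
Expected profit = 93/16 − 5 = 13/16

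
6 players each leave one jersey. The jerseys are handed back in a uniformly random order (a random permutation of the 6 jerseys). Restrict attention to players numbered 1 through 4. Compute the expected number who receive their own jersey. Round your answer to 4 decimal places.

Let Xᵢ = 1 if person i gets their own jersey. For each i, P(Xᵢ=1) = 1/6.
By linearity of expectation, E[X₁+…+X_4] = 4·(1/6) = 2/3.
≈ 0.6667

0.6667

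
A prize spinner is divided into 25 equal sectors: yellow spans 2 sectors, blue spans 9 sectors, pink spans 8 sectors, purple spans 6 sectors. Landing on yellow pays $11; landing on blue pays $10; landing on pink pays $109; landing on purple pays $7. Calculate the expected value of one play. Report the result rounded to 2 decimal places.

E[payout] = (2/25)·11 + (9/25)·10 + (8/25)·109 + (6/25)·7 = 1026/25
≈ $41.04

$41.04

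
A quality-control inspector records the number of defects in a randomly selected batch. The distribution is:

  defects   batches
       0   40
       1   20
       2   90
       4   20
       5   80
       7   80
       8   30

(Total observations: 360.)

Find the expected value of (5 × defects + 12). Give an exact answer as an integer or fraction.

293/9

Total = 360, so P(defects=0) = 40/360, etc.
E[5x+12] = (1/9)·12 + (1/18)·17 + (1/4)·22 + (1/18)·32 + (2/9)·37 + (2/9)·47 + (1/12)·52
     = 293/9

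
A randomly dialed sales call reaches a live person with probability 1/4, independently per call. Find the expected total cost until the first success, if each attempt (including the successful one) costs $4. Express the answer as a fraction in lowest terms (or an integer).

$16

E[#attempts] = 1/p = 4; E[cost] = 4·4 = 16.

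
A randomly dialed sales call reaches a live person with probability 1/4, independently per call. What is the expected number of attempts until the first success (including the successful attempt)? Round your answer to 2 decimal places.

For a geometric distribution, E[trials] = 1/p = 1/(1/4) = 4.
≈ 4.00

4.00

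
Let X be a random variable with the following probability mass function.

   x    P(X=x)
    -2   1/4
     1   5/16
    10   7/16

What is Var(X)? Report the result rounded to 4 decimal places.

27.5273

E[X] = (1/4)·(-2) + (5/16)·1 + (7/16)·10 = 67/16
E[X²] = (1/4)·4 + (5/16)·1 + (7/16)·100 = 721/16
Var(X) = 721/16 − (67/16)² = 7047/256 ≈ 27.5273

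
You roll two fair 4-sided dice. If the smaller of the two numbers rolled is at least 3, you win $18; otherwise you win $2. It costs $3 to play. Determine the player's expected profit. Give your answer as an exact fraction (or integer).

$3

E[payout] = (3/4)·2 + (1/4)·18 = 6
Expected profit = 6 − 3 = 3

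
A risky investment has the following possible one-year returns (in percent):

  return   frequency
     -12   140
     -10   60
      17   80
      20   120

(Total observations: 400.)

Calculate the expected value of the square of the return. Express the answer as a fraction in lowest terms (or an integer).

1216/5

Total = 400, so P(return=-12) = 140/400, etc.
E[X²] = (7/20)·144 + (3/20)·100 + (1/5)·289 + (3/10)·400
     = 1216/5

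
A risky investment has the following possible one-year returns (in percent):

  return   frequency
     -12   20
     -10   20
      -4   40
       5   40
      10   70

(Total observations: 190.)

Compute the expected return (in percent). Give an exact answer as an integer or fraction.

30/19

Total = 190, so P(return=-12) = 20/190, etc.
E[X] = (2/19)·(-12) + (2/19)·(-10) + (4/19)·(-4) + (4/19)·5 + (7/19)·10
     = 30/19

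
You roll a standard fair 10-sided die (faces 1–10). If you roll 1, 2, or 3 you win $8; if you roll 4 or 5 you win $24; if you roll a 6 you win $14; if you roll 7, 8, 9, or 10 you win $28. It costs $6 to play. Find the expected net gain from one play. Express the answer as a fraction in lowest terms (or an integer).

69/5 dollars

E[payout] = (3/10)·8 + (1/10)·14 + (1/5)·24 + (2/5)·28 = 99/5
Expected profit = 99/5 − 6 = 69/5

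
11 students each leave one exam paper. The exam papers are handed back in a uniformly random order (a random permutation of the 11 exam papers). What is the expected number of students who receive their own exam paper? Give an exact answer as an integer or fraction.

Let Xᵢ = 1 if person i gets their own exam paper. For each i, P(Xᵢ=1) = 1/11.
By linearity of expectation, E[X₁+…+X_11] = 11·(1/11) = 1.

1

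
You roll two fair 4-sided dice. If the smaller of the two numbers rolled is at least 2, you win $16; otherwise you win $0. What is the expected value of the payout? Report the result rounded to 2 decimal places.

E[payout] = (7/16)·0 + (9/16)·16 = 9
≈ $9.00

$9.00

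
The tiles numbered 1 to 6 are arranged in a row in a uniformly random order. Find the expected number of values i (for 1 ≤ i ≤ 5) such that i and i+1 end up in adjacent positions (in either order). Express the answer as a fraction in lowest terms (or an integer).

5/3

For each i ∈ {1,…,5}, let Xᵢ = 1 if i and i+1 are adjacent. P(Xᵢ=1) = 2·(6−1)!/6! = 2/6.
By linearity, E[ΣXᵢ] = (5)·(2/6) = 5/3.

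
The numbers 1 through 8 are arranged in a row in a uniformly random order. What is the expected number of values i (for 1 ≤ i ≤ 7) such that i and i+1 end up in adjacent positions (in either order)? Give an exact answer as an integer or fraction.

For each i ∈ {1,…,7}, let Xᵢ = 1 if i and i+1 are adjacent. P(Xᵢ=1) = 2·(8−1)!/8! = 2/8.
By linearity, E[ΣXᵢ] = (7)·(2/8) = 7/4.

7/4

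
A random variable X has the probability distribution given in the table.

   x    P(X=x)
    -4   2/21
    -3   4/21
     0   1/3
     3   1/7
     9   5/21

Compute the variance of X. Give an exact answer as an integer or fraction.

9344/441

E[X] = (2/21)·(-4) + (4/21)·(-3) + (1/3)·0 + (1/7)·3 + (5/21)·9 = 34/21
E[X²] = (2/21)·16 + (4/21)·9 + (1/3)·0 + (1/7)·9 + (5/21)·81 = 500/21
Var(X) = 500/21 − (34/21)² = 9344/441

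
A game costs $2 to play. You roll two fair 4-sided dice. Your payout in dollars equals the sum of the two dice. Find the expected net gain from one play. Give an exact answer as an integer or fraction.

$3

Distribution of the sum of the two dice: 2 w.p. 1/16, 3 w.p. 1/8, 4 w.p. 3/16, 5 w.p. 1/4, 6 w.p. 3/16, 7 w.p. 1/8, …
E[payout] = (1/16)·2 + (1/8)·3 + (3/16)·4 + (1/4)·5 + (3/16)·6 + (1/8)·7 + (1/16)·8 = 5
Expected profit = 5 − 2 = 3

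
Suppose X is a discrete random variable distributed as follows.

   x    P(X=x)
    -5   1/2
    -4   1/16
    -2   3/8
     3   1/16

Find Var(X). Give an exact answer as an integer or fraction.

E[X] = (1/2)·(-5) + (1/16)·(-4) + (3/8)·(-2) + (1/16)·3 = -53/16
E[X²] = (1/2)·25 + (1/16)·16 + (3/8)·4 + (1/16)·9 = 249/16
Var(X) = 249/16 − (-53/16)² = 1175/256

1175/256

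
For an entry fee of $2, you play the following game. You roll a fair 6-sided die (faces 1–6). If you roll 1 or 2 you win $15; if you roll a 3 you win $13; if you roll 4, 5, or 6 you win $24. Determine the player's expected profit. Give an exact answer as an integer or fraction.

103/6 dollars

E[payout] = (1/6)·13 + (1/3)·15 + (1/2)·24 = 115/6
Expected profit = 115/6 − 2 = 103/6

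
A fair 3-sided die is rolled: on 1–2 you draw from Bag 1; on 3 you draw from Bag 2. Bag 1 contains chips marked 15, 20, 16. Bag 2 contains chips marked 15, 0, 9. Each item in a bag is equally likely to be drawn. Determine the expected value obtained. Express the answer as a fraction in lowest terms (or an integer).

14

E[X | Bag 1] = (15 + 20 + 16)/3 = 17
E[X | Bag 2] = (15 + 0 + 9)/3 = 8
E[X] = (2/3)·17 + (1/3)·8 = 14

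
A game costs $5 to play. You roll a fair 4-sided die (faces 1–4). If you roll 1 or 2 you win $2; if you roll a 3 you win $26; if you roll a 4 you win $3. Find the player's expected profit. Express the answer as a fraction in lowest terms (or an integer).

E[payout] = (1/2)·2 + (1/4)·3 + (1/4)·26 = 33/4
Expected profit = 33/4 − 5 = 13/4

13/4 dollars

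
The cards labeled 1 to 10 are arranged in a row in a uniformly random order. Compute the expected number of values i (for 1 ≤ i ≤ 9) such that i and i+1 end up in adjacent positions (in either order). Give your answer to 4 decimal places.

For each i ∈ {1,…,9}, let Xᵢ = 1 if i and i+1 are adjacent. P(Xᵢ=1) = 2·(10−1)!/10! = 2/10.
By linearity, E[ΣXᵢ] = (9)·(2/10) = 9/5.
≈ 1.8000

1.8000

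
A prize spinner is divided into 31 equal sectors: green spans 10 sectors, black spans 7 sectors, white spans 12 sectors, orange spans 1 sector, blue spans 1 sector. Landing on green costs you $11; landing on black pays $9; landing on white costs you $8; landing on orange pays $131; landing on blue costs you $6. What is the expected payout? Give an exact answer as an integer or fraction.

E[payout] = (10/31)·(-11) + (7/31)·9 + (12/31)·(-8) + (1/31)·131 + (1/31)·(-6) = -18/31

-18/31 dollars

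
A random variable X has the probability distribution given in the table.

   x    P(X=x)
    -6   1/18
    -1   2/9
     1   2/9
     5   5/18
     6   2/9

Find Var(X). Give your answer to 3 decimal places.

E[X] = (1/18)·(-6) + (2/9)·(-1) + (2/9)·1 + (5/18)·5 + (2/9)·6 = 43/18
E[X²] = (1/18)·36 + (2/9)·1 + (2/9)·1 + (5/18)·25 + (2/9)·36 = 313/18
Var(X) = 313/18 − (43/18)² = 3785/324 ≈ 11.682

11.682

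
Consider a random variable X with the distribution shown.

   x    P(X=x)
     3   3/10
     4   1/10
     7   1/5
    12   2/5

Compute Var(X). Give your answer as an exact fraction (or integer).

309/20

E[X] = (3/10)·3 + (1/10)·4 + (1/5)·7 + (2/5)·12 = 15/2
E[X²] = (3/10)·9 + (1/10)·16 + (1/5)·49 + (2/5)·144 = 717/10
Var(X) = 717/10 − (15/2)² = 309/20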